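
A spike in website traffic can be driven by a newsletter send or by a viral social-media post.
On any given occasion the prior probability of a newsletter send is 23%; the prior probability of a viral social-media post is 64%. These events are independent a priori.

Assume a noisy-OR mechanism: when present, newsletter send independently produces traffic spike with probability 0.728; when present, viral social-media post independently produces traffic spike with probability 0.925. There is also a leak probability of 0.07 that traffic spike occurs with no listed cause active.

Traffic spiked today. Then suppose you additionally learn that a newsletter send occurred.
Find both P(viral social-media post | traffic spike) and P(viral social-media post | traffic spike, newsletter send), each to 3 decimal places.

Under noisy-OR, P(traffic spike | causes) = 1 − (1−0.07)·∏(1−qᵢ) over the active causes.
Sum P(traffic spike|·) weighted by the priors over the 4 (newsletter send, viral social-media post) configurations:
  P(traffic spike) = 0.07×0.77×0.36 + 0.93025×0.77×0.64 + 0.74704×0.23×0.36 + 0.981028×0.23×0.64
        = 0.019404 + 0.458427 + 0.061855 + 0.144407 = 0.684093
Configurations with viral social-media post contribute 0.602834, so
  P(viral social-media post | traffic spike) = 0.602834 / 0.684093 ≈ 0.881

Now also conditioning on newsletter send=true:
P(traffic spike | newsletter send) = 0.74704*0.36 + 0.981028*0.64 = 0.268934 + 0.627858 = 0.896792
The viral social-media post-present share is 0.981028*0.64 = 0.627858.
P(viral social-media post | traffic spike, newsletter send) = 0.627858 / 0.896792 ≈ 0.700
Conditioning on newsletter send lowers the posterior on viral social-media post: the classic explaining-away effect in a common-effect structure.

P(viral social-media post | traffic spike) ≈ 0.881; P(viral social-media post | traffic spike, newsletter send) ≈ 0.700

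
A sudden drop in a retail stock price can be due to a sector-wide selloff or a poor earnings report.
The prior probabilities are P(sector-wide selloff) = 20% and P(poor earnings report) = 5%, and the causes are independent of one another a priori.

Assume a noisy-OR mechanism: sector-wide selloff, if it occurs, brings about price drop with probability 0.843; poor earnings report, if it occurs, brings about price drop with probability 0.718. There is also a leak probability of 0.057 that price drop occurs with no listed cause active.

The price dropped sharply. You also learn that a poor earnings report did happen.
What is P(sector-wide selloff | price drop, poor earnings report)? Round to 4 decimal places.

P(sector-wide selloff | price drop, poor earnings report) ≈ 0.2460

Under noisy-OR, P(price drop | causes) = 1 − (1−0.057)·∏(1−qᵢ) over the active causes.
Numerator (weight on configurations with sector-wide selloff): 0.95825·0.2 = 0.191650
Normalizer over all consistent configurations: 0.734074·0.8 + 0.95825·0.2 = 0.778909
P(sector-wide selloff | price drop, poor earnings report) = 0.191650/0.778909 ≈ 0.2460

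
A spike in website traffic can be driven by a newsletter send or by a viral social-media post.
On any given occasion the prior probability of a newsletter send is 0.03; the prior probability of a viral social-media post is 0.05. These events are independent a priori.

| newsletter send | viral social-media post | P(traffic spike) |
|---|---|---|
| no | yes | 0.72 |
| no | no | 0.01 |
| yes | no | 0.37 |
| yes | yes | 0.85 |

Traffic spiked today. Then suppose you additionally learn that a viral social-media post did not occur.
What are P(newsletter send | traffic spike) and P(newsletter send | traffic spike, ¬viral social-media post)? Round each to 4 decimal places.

P(newsletter send | traffic spike) ≈ 0.2112; P(newsletter send | traffic spike, ¬viral social-media post) ≈ 0.5337

Enumerate the 4 (newsletter send, viral social-media post) configurations and weight by the priors:
  P(traffic spike) = 0.01·0.97·0.95 + 0.72·0.97·0.05 + 0.37·0.03·0.95 + 0.85·0.03·0.05
        = 0.009215 + 0.034920 + 0.010545 + 0.001275 = 0.055955
The terms with newsletter send present sum to 0.011820, so
  P(newsletter send | traffic spike) = 0.011820 / 0.055955 ≈ 0.2112

Now also conditioning on viral social-media post≠true:
Sum P(traffic spike|·) weighted by the priors over both values of newsletter send:
  P(traffic spike | ¬viral social-media post) = 0.01*0.97 + 0.37*0.03
        = 0.009700 + 0.011100 = 0.020800
The terms with newsletter send present sum to 0.011100, so
  P(newsletter send | traffic spike, ¬viral social-media post) = 0.011100 / 0.020800 ≈ 0.5337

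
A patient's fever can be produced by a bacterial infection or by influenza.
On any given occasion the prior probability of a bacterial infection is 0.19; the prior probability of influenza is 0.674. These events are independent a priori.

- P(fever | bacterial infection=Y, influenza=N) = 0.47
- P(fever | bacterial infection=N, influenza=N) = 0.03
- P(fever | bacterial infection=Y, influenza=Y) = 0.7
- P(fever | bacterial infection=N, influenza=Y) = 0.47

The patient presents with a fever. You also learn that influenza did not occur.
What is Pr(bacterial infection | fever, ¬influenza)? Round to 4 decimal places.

For the numerator, keep only bacterial infection=true terms: 0.47×0.19 = 0.089300
The normalizing constant is 0.03×0.81 + 0.47×0.19 = 0.113600
Posterior = 0.089300 / 0.113600 ≈ 0.7861

Pr(bacterial infection | fever, ¬influenza) ≈ 0.7861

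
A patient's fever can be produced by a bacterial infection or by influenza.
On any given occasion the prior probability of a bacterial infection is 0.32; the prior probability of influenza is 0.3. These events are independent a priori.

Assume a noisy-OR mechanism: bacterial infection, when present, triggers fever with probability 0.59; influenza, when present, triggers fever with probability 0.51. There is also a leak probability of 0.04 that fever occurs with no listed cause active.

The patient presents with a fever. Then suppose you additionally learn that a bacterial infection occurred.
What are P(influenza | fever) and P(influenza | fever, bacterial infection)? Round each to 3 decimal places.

P(influenza | fever) ≈ 0.545; P(influenza | fever, bacterial infection) ≈ 0.363

Under noisy-OR, P(fever | causes) = 1 − (1−0.04)·∏(1−qᵢ) over the active causes.
P(fever) = 0.04·0.68·0.7 + 0.5296·0.68·0.3 + 0.6064·0.32·0.7 + 0.807136·0.32·0.3 = 0.019040 + 0.108038 + 0.135834 + 0.077485 = 0.340397
Restricting to configurations with influenza present: 0.108038 + 0.077485 = 0.185523.
So P(influenza | fever) = 0.185523/0.340397 ≈ 0.545.

Now also conditioning on bacterial infection=true:
P(fever | bacterial infection) = 0.6064×0.7 + 0.807136×0.3 = 0.424480 + 0.242141 = 0.666621
Restricting to configurations with influenza present: 0.807136×0.3 = 0.242141.
P(influenza | fever, bacterial infection) = 0.242141 / 0.666621 ≈ 0.363
The drop from 0.545 to 0.363 is the explaining-away (discounting) effect.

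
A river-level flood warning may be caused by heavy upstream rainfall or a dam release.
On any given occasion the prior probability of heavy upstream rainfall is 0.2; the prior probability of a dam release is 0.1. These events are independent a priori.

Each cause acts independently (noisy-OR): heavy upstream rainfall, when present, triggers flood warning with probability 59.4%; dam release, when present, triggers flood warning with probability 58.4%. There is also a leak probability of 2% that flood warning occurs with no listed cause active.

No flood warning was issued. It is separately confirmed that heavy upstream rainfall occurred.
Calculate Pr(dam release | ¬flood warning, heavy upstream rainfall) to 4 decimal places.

Under noisy-OR, P(flood warning | causes) = 1 − (1−0.02)·∏(1−qᵢ) over the active causes.
Sum P(¬flood warning|·) weighted by the priors over both values of dam release:
  P(¬flood warning | heavy upstream rainfall) = 0.39788*0.9 + 0.165518*0.1
        = 0.358092 + 0.016552 = 0.374644
Keeping only the dam release-present terms gives 0.016552, so
  P(dam release | ¬flood warning, heavy upstream rainfall) = 0.016552 / 0.374644 ≈ 0.0442

Pr(dam release | ¬flood warning, heavy upstream rainfall) ≈ 0.0442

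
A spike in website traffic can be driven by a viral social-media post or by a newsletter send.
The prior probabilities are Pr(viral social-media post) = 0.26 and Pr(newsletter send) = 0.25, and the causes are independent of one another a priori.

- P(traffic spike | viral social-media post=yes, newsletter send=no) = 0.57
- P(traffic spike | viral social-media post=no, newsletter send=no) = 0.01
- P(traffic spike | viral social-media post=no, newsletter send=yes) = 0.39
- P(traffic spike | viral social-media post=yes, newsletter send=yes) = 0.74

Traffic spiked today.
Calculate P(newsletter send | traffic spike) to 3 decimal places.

By total probability over the 4 (viral social-media post, newsletter send) configurations:
  P(traffic spike) = 0.01×0.74×0.75 + 0.39×0.74×0.25 + 0.57×0.26×0.75 + 0.74×0.26×0.25
        = 0.005550 + 0.072150 + 0.111150 + 0.048100 = 0.236950
Keeping only the newsletter send-present terms gives 0.120250, so
  P(newsletter send | traffic spike) = 0.120250 / 0.236950 ≈ 0.507

P(newsletter send | traffic spike) ≈ 0.507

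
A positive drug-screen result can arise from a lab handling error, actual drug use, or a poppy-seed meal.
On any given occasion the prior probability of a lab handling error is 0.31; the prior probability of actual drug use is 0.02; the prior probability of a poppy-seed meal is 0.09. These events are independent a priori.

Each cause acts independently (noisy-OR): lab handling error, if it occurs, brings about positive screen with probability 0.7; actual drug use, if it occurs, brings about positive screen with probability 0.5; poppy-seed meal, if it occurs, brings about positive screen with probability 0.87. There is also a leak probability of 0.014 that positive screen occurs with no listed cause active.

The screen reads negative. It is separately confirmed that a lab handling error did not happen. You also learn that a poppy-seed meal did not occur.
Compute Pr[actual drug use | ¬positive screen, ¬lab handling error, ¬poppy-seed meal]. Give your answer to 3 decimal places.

Under noisy-OR, P(positive screen | causes) = 1 − (1−0.014)·∏(1−qᵢ) over the active causes.
By total probability over both values of actual drug use:
  P(¬positive screen | ¬lab handling error, ¬poppy-seed meal) = 0.986×0.98 + 0.493×0.02
        = 0.966280 + 0.009860 = 0.976140
Configurations with actual drug use contribute 0.009860, so
  P(actual drug use | ¬positive screen, ¬lab handling error, ¬poppy-seed meal) = 0.009860 / 0.976140 ≈ 0.010

Pr[actual drug use | ¬positive screen, ¬lab handling error, ¬poppy-seed meal] ≈ 0.010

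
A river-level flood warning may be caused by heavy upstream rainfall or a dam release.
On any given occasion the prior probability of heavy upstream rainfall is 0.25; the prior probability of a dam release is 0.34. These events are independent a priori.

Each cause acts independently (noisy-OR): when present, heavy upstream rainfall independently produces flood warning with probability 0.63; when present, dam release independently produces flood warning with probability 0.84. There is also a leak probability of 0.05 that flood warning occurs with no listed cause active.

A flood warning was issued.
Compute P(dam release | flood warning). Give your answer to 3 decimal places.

P(dam release | flood warning) ≈ 0.692

Under noisy-OR, P(flood warning | causes) = 1 − (1−0.05)·∏(1−qᵢ) over the active causes.
Numerator (weight on configurations with dam release): 0.216240 + 0.080220 = 0.296460
Denominator P(flood warning): 0.05×0.75×0.66 + 0.848×0.75×0.34 + 0.6485×0.25×0.66 + 0.94376×0.25×0.34 = 0.428213
Posterior = 0.296460 / 0.428213 ≈ 0.692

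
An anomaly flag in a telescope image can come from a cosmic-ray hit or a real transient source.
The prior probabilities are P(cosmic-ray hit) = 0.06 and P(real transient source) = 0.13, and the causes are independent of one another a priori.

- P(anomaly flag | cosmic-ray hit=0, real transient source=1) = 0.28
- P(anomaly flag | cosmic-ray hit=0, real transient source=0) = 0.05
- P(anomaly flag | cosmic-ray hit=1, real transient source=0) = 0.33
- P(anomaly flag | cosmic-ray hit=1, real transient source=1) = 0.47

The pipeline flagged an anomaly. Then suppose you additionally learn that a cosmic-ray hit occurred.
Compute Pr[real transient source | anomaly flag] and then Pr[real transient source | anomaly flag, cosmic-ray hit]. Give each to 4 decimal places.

Pr[real transient source | anomaly flag] ≈ 0.3946; Pr[real transient source | anomaly flag, cosmic-ray hit] ≈ 0.1755

P(anomaly flag) = 0.05·0.94·0.87 + 0.28·0.94·0.13 + 0.33·0.06·0.87 + 0.47·0.06·0.13 = 0.040890 + 0.034216 + 0.017226 + 0.003666 = 0.095998
Of this, 0.037882 comes from 0.034216 + 0.003666 (the real transient source=true cases).
P(real transient source | anomaly flag) = 0.037882 / 0.095998 ≈ 0.3946

Now condition on the additional information:
Sum P(anomaly flag|·) weighted by the priors over both values of real transient source:
  P(anomaly flag | cosmic-ray hit) = 0.33·0.87 + 0.47·0.13
        = 0.287100 + 0.061100 = 0.348200
Configurations with real transient source contribute 0.061100, so
  P(real transient source | anomaly flag, cosmic-ray hit) = 0.061100 / 0.348200 ≈ 0.1755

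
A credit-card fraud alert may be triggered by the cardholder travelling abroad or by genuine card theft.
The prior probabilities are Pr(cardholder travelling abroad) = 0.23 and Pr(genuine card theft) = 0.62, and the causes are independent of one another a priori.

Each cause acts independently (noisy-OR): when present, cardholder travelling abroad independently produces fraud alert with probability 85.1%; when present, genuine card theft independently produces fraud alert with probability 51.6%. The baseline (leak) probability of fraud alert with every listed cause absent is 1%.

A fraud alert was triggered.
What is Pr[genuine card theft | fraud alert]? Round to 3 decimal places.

Under noisy-OR, P(fraud alert | causes) = 1 − (1−0.01)·∏(1−qᵢ) over the active causes.
P(fraud alert) = 0.01·0.77·0.38 + 0.52084·0.77·0.62 + 0.85249·0.23·0.38 + 0.928605·0.23·0.62 = 0.002926 + 0.248649 + 0.074508 + 0.132419 = 0.458502
Restricting to configurations with genuine card theft present: 0.248649 + 0.132419 = 0.381068.
Hence the posterior is 0.381068/0.458502 ≈ 0.831.

Pr[genuine card theft | fraud alert] ≈ 0.831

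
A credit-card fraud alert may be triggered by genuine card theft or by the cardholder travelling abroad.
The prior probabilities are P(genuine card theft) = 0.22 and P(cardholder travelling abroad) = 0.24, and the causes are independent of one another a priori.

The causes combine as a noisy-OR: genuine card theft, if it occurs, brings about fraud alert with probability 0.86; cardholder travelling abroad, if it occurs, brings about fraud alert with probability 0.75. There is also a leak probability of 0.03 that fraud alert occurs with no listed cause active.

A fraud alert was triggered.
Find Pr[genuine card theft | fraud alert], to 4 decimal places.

Under noisy-OR, P(fraud alert | causes) = 1 − (1−0.03)·∏(1−qᵢ) over the active causes.
By total probability over the 4 (genuine card theft, cardholder travelling abroad) configurations:
  P(fraud alert) = 0.03×0.78×0.76 + 0.7575×0.78×0.24 + 0.8642×0.22×0.76 + 0.96605×0.22×0.24
        = 0.017784 + 0.141804 + 0.144494 + 0.051007 = 0.355089
Keeping only the genuine card theft-present terms gives 0.195501, so
  P(genuine card theft | fraud alert) = 0.195501 / 0.355089 ≈ 0.5506

Pr[genuine card theft | fraud alert] ≈ 0.5506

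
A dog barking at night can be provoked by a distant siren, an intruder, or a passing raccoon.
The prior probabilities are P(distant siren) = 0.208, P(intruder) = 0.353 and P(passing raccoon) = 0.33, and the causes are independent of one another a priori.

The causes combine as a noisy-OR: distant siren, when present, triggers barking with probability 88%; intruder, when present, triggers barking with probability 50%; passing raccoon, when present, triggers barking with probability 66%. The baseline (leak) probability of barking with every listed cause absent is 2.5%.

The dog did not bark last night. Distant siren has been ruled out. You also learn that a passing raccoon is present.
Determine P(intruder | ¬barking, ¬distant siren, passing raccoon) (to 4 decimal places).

P(intruder | ¬barking, ¬distant siren, passing raccoon) ≈ 0.2143

Under noisy-OR, P(barking | causes) = 1 − (1−0.025)·∏(1−qᵢ) over the active causes.
Sum P(¬barking|·) weighted by the priors over both values of intruder:
  P(¬barking | ¬distant siren, passing raccoon) = 0.3315×0.647 + 0.16575×0.353
        = 0.214481 + 0.058510 = 0.272991
The terms with intruder present sum to 0.058510, so
  P(intruder | ¬barking, ¬distant siren, passing raccoon) = 0.058510 / 0.272991 ≈ 0.2143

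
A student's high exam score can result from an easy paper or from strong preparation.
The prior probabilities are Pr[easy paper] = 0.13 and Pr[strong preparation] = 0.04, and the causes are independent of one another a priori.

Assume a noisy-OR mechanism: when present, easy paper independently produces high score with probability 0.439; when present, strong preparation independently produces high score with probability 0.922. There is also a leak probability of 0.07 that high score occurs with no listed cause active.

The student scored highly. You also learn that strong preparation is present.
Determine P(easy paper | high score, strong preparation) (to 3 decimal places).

P(easy paper | high score, strong preparation) ≈ 0.134

Under noisy-OR, P(high score | causes) = 1 − (1−0.07)·∏(1−qᵢ) over the active causes.
Numerator (weight on configurations with easy paper): 0.959305×0.13 = 0.124710
Normalizer over all consistent configurations: 0.92746×0.87 + 0.959305×0.13 = 0.931600
P(easy paper | high score, strong preparation) = 0.124710/0.931600 ≈ 0.134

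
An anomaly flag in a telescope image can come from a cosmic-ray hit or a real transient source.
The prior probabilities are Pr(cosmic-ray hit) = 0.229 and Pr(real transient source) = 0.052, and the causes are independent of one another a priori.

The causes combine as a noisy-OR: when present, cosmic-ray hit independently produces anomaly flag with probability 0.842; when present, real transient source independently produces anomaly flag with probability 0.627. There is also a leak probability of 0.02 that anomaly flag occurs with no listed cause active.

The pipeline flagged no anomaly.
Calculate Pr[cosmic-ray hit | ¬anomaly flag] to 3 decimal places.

Pr[cosmic-ray hit | ¬anomaly flag] ≈ 0.045

Under noisy-OR, P(anomaly flag | causes) = 1 − (1−0.02)·∏(1−qᵢ) over the active causes.
For the numerator, keep only cosmic-ray hit=true terms: 0.033615 + 0.000688 = 0.034303
Normalizer over all consistent configurations: 0.98·0.771·0.948 + 0.36554·0.771·0.052 + 0.15484·0.229·0.948 + 0.057755·0.229·0.052 = 0.765248
Posterior = 0.034303 / 0.765248 ≈ 0.045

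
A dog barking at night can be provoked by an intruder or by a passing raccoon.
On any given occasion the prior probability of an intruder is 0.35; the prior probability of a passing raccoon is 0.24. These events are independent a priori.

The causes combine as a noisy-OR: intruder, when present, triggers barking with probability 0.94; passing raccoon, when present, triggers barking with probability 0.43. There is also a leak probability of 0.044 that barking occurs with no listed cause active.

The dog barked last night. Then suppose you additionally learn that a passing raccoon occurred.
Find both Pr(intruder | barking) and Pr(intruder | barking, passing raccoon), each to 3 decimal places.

Pr(intruder | barking) ≈ 0.782; Pr(intruder | barking, passing raccoon) ≈ 0.534

Under noisy-OR, P(barking | causes) = 1 − (1−0.044)·∏(1−qᵢ) over the active causes.
For the numerator, keep only intruder=true terms: 0.250742 + 0.081254 = 0.331996
Normalizer over all consistent configurations: 0.044×0.65×0.76 + 0.45508×0.65×0.24 + 0.94264×0.35×0.76 + 0.967305×0.35×0.24 = 0.424724
Posterior = 0.331996 / 0.424724 ≈ 0.782

Now also conditioning on passing raccoon=true:
Sum P(barking|·) weighted by the priors over both values of intruder:
  P(barking | passing raccoon) = 0.45508*0.65 + 0.967305*0.35
        = 0.295802 + 0.338557 = 0.634359
Keeping only the intruder-present terms gives 0.338557, so
  P(intruder | barking, passing raccoon) = 0.338557 / 0.634359 ≈ 0.534
Conditioning on passing raccoon lowers the posterior on intruder: the classic explaining-away effect in a common-effect structure.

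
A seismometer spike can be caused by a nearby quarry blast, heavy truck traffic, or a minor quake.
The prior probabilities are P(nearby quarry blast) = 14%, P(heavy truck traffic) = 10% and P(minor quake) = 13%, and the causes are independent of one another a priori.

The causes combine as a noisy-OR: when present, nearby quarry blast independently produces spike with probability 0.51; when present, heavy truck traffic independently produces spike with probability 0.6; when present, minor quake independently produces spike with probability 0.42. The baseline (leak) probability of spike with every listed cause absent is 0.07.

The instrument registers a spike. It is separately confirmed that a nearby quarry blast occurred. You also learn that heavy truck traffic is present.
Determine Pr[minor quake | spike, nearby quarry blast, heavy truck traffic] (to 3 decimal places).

Under noisy-OR, P(spike | causes) = 1 − (1−0.07)·∏(1−qᵢ) over the active causes.
P(spike | nearby quarry blast, heavy truck traffic) = 0.81772·0.87 + 0.894278·0.13 = 0.711416 + 0.116256 = 0.827672
Of this, 0.116256 comes from 0.894278·0.13 (the minor quake=true cases).
Hence the posterior is 0.116256/0.827672 ≈ 0.140.

Pr[minor quake | spike, nearby quarry blast, heavy truck traffic] ≈ 0.140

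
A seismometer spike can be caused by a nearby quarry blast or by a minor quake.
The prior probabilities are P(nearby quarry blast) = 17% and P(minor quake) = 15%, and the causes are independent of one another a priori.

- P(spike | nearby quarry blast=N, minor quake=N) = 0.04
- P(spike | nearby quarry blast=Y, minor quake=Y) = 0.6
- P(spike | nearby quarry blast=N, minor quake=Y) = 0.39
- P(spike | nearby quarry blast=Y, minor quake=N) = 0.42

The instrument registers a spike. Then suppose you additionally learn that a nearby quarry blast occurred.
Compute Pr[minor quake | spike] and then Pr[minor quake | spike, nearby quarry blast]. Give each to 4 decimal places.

Pr[minor quake | spike] ≈ 0.4180; Pr[minor quake | spike, nearby quarry blast] ≈ 0.2013

Sum P(spike|·) weighted by the priors over the 4 (nearby quarry blast, minor quake) configurations:
  P(spike) = 0.04*0.83*0.85 + 0.39*0.83*0.15 + 0.42*0.17*0.85 + 0.6*0.17*0.15
        = 0.028220 + 0.048555 + 0.060690 + 0.015300 = 0.152765
The terms with minor quake present sum to 0.063855, so
  P(minor quake | spike) = 0.063855 / 0.152765 ≈ 0.4180

With the extra evidence:
Enumerate both values of minor quake and weight by the priors:
  P(spike | nearby quarry blast) = 0.42×0.85 + 0.6×0.15
        = 0.357000 + 0.090000 = 0.447000
Configurations with minor quake contribute 0.090000, so
  P(minor quake | spike, nearby quarry blast) = 0.090000 / 0.447000 ≈ 0.2013
The drop from 0.4180 to 0.2013 is the explaining-away (discounting) effect.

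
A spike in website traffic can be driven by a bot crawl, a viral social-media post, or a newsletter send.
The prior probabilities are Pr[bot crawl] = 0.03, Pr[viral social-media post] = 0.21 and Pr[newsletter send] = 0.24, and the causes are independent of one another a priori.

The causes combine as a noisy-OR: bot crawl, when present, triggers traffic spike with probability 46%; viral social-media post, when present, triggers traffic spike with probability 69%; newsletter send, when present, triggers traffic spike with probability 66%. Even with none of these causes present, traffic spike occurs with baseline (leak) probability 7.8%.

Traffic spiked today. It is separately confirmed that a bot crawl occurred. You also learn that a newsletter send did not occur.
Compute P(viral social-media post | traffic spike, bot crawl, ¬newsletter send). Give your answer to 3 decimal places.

Under noisy-OR, P(traffic spike | causes) = 1 − (1−0.078)·∏(1−qᵢ) over the active causes.
Enumerate both values of viral social-media post and weight by the priors:
  P(traffic spike | bot crawl, ¬newsletter send) = 0.50212·0.79 + 0.845657·0.21
        = 0.396675 + 0.177588 = 0.574263
Keeping only the viral social-media post-present terms gives 0.177588, so
  P(viral social-media post | traffic spike, bot crawl, ¬newsletter send) = 0.177588 / 0.574263 ≈ 0.309

P(viral social-media post | traffic spike, bot crawl, ¬newsletter send) ≈ 0.309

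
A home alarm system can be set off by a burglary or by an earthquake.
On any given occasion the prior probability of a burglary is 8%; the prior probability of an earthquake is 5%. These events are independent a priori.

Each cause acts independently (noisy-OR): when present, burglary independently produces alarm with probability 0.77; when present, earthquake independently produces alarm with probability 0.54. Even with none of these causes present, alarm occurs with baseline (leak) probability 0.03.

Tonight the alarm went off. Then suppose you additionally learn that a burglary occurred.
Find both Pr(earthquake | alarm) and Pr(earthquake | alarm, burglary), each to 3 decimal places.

Pr(earthquake | alarm) ≈ 0.254; Pr(earthquake | alarm, burglary) ≈ 0.057

Under noisy-OR, P(alarm | causes) = 1 − (1−0.03)·∏(1−qᵢ) over the active causes.
Weight on earthquake=true, given the evidence: 0.025475 + 0.003589 = 0.029064
Denominator P(alarm): 0.03*0.92*0.95 + 0.5538*0.92*0.05 + 0.7769*0.08*0.95 + 0.897374*0.08*0.05 = 0.114328
P(earthquake | alarm) = 0.029064/0.114328 ≈ 0.254

Now condition on the additional information:
P(alarm | burglary) = 0.7769*0.95 + 0.897374*0.05 = 0.738055 + 0.044869 = 0.782924
Restricting to configurations with earthquake present: 0.897374*0.05 = 0.044869.
P(earthquake | alarm, burglary) = 0.044869 / 0.782924 ≈ 0.057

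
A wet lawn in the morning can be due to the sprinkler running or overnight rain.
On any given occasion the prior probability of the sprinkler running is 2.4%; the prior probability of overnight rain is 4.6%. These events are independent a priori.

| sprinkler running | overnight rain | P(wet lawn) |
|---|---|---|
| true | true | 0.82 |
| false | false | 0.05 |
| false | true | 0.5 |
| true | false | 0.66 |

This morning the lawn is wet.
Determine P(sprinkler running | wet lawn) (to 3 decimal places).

P(sprinkler running | wet lawn) ≈ 0.188

For the numerator, keep only sprinkler running=true terms: 0.015111 + 0.000905 = 0.016016
The normalizing constant is 0.05×0.976×0.954 + 0.5×0.976×0.046 + 0.66×0.024×0.954 + 0.82×0.024×0.046 = 0.085019
Posterior = 0.016016 / 0.085019 ≈ 0.188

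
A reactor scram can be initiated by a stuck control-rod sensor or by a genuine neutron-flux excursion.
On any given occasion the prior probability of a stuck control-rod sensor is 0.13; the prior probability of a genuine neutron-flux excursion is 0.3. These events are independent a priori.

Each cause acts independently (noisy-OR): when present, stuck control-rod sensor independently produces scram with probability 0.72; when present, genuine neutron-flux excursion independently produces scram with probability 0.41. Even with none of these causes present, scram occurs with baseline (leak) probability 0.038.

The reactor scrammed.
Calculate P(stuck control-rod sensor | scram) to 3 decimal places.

P(stuck control-rod sensor | scram) ≈ 0.422

Under noisy-OR, P(scram | causes) = 1 − (1−0.038)·∏(1−qᵢ) over the active causes.
For the numerator, keep only stuck control-rod sensor=true terms: 0.066488 + 0.032802 = 0.099290
Denominator P(scram): 0.038×0.87×0.7 + 0.43242×0.87×0.3 + 0.73064×0.13×0.7 + 0.841078×0.13×0.3 = 0.235294
P(stuck control-rod sensor | scram) = 0.099290/0.235294 ≈ 0.422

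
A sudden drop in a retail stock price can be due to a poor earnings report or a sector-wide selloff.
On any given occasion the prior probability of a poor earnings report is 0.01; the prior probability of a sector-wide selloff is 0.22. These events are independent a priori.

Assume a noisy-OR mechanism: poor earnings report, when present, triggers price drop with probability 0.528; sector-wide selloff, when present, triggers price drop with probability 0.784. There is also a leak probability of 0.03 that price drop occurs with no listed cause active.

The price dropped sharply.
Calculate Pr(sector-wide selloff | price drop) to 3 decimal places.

Pr(sector-wide selloff | price drop) ≈ 0.864

Under noisy-OR, P(price drop | causes) = 1 − (1−0.03)·∏(1−qᵢ) over the active causes.
Sum P(price drop|·) weighted by the priors over the 4 (poor earnings report, sector-wide selloff) configurations:
  P(price drop) = 0.03·0.99·0.78 + 0.79048·0.99·0.22 + 0.54216·0.01·0.78 + 0.901107·0.01·0.22
        = 0.023166 + 0.172167 + 0.004229 + 0.001982 = 0.201544
Configurations with sector-wide selloff contribute 0.174149, so
  P(sector-wide selloff | price drop) = 0.174149 / 0.201544 ≈ 0.864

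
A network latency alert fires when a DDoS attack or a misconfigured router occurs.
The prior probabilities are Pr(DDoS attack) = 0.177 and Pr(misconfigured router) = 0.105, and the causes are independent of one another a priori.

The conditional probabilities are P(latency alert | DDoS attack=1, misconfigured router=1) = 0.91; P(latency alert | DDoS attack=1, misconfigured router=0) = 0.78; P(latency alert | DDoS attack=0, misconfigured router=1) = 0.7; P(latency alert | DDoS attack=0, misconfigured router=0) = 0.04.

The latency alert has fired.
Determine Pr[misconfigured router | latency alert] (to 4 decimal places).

Enumerate the 4 (DDoS attack, misconfigured router) configurations and weight by the priors:
  P(latency alert) = 0.04*0.823*0.895 + 0.7*0.823*0.105 + 0.78*0.177*0.895 + 0.91*0.177*0.105
        = 0.029463 + 0.060490 + 0.123564 + 0.016912 = 0.230429
Configurations with misconfigured router contribute 0.077402, so
  P(misconfigured router | latency alert) = 0.077402 / 0.230429 ≈ 0.3359

Pr[misconfigured router | latency alert] ≈ 0.3359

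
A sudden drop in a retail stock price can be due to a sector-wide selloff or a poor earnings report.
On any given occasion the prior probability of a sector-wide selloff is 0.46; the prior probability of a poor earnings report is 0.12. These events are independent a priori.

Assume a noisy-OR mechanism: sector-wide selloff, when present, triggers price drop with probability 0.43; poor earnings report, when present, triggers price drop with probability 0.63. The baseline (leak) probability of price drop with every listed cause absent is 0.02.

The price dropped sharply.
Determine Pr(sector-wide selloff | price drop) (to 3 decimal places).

Pr(sector-wide selloff | price drop) ≈ 0.814

Under noisy-OR, P(price drop | causes) = 1 − (1−0.02)·∏(1−qᵢ) over the active causes.
P(price drop) = 0.02*0.54*0.88 + 0.6374*0.54*0.12 + 0.4414*0.46*0.88 + 0.793318*0.46*0.12 = 0.009504 + 0.041304 + 0.178679 + 0.043791 = 0.273278
The sector-wide selloff-present share is 0.178679 + 0.043791 = 0.222470.
So P(sector-wide selloff | price drop) = 0.222470/0.273278 ≈ 0.814.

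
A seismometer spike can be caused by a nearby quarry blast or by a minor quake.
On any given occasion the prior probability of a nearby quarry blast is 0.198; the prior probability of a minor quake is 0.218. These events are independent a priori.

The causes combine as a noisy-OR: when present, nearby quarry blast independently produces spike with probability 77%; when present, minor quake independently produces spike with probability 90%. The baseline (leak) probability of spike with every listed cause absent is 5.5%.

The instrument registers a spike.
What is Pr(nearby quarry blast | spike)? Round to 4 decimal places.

Under noisy-OR, P(spike | causes) = 1 − (1−0.055)·∏(1−qᵢ) over the active causes.
P(spike) = 0.055·0.802·0.782 + 0.9055·0.802·0.218 + 0.78265·0.198·0.782 + 0.978265·0.198·0.218 = 0.034494 + 0.158314 + 0.121182 + 0.042226 = 0.356216
Of this, 0.163408 comes from 0.121182 + 0.042226 (the nearby quarry blast=true cases).
Hence the posterior is 0.163408/0.356216 ≈ 0.4587.

Pr(nearby quarry blast | spike) ≈ 0.4587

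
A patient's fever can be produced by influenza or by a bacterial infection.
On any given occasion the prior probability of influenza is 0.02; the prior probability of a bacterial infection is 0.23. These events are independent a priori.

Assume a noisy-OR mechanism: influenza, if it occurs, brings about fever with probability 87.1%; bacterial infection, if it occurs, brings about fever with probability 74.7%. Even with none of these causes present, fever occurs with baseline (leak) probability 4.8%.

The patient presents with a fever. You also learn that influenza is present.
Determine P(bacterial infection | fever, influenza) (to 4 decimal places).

Under noisy-OR, P(fever | causes) = 1 − (1−0.048)·∏(1−qᵢ) over the active causes.
P(fever | influenza) = 0.877192·0.77 + 0.96893·0.23 = 0.675438 + 0.222854 = 0.898292
The bacterial infection-present share is 0.96893·0.23 = 0.222854.
Hence the posterior is 0.222854/0.898292 ≈ 0.2481.

P(bacterial infection | fever, influenza) ≈ 0.2481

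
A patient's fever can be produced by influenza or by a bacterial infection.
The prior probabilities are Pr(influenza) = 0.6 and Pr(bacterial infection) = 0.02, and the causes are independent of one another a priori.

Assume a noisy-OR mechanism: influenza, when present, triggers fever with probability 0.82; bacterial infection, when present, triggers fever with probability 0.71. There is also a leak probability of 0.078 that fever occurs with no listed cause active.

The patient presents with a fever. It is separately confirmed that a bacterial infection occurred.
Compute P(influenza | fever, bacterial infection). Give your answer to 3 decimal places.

Under noisy-OR, P(fever | causes) = 1 − (1−0.078)·∏(1−qᵢ) over the active causes.
Weight on influenza=true, given the evidence: 0.951872*0.6 = 0.571123
Denominator P(fever | bacterial infection): 0.73262*0.4 + 0.951872*0.6 = 0.864171
P(influenza | fever, bacterial infection) = 0.571123/0.864171 ≈ 0.661

P(influenza | fever, bacterial infection) ≈ 0.661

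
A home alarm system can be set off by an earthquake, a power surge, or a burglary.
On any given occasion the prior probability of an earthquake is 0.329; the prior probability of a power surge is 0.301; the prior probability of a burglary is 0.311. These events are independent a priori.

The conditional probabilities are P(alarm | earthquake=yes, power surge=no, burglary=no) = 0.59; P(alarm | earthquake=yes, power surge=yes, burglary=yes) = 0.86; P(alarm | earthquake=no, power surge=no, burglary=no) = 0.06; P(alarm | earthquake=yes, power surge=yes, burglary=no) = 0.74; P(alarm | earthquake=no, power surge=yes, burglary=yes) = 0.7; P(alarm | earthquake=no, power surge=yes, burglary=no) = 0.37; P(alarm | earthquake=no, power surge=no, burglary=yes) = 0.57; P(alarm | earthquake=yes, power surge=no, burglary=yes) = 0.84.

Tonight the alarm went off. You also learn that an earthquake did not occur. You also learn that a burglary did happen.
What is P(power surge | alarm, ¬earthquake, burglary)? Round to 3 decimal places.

Numerator (weight on configurations with power surge): 0.7·0.301 = 0.210700
The normalizing constant is 0.57·0.699 + 0.7·0.301 = 0.609130
Posterior = 0.210700 / 0.609130 ≈ 0.346

P(power surge | alarm, ¬earthquake, burglary) ≈ 0.346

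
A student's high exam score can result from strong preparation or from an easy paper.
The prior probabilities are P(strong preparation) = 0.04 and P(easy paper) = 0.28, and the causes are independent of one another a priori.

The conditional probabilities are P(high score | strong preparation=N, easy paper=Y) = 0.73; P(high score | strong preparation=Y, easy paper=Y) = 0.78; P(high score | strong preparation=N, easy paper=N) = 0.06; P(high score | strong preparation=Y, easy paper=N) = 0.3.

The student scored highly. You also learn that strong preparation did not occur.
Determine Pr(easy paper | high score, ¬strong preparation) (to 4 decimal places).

Enumerate both values of easy paper and weight by the priors:
  P(high score | ¬strong preparation) = 0.06×0.72 + 0.73×0.28
        = 0.043200 + 0.204400 = 0.247600
The terms with easy paper present sum to 0.204400, so
  P(easy paper | high score, ¬strong preparation) = 0.204400 / 0.247600 ≈ 0.8255

Pr(easy paper | high score, ¬strong preparation) ≈ 0.8255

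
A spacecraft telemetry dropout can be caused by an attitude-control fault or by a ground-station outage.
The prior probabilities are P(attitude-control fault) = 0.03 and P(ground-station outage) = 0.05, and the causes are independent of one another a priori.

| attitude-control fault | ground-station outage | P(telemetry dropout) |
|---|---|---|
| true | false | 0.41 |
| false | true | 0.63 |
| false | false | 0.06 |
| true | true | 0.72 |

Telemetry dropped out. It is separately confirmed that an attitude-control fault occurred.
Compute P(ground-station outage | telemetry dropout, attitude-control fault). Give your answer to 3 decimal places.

For the numerator, keep only ground-station outage=true terms: 0.72*0.05 = 0.036000
The normalizing constant is 0.41*0.95 + 0.72*0.05 = 0.425500
Posterior = 0.036000 / 0.425500 ≈ 0.085

P(ground-station outage | telemetry dropout, attitude-control fault) ≈ 0.085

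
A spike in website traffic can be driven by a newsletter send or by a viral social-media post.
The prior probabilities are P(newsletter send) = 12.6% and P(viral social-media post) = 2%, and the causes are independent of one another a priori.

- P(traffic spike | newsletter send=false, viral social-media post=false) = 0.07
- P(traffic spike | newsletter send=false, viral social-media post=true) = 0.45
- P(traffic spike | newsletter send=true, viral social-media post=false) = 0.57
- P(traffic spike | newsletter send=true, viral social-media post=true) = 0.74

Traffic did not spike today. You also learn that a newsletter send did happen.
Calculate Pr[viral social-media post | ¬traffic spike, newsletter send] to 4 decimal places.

P(¬traffic spike | newsletter send) = 0.43×0.98 + 0.26×0.02 = 0.421400 + 0.005200 = 0.426600
Restricting to configurations with viral social-media post present: 0.26×0.02 = 0.005200.
P(viral social-media post | ¬traffic spike, newsletter send) = 0.005200 / 0.426600 ≈ 0.0122

Pr[viral social-media post | ¬traffic spike, newsletter send] ≈ 0.0122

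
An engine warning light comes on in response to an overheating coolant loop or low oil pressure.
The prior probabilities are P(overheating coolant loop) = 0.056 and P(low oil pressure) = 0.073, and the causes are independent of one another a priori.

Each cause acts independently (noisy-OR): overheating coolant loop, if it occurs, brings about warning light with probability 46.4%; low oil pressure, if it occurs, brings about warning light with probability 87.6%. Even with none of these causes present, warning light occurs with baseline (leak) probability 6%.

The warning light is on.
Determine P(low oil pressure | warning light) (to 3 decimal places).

Under noisy-OR, P(warning light | causes) = 1 − (1−0.06)·∏(1−qᵢ) over the active causes.
P(warning light) = 0.06*0.944*0.927 + 0.88344*0.944*0.073 + 0.49616*0.056*0.927 + 0.937524*0.056*0.073 = 0.052505 + 0.060880 + 0.025757 + 0.003833 = 0.142975
Restricting to configurations with low oil pressure present: 0.060880 + 0.003833 = 0.064713.
Hence the posterior is 0.064713/0.142975 ≈ 0.453.

P(low oil pressure | warning light) ≈ 0.453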